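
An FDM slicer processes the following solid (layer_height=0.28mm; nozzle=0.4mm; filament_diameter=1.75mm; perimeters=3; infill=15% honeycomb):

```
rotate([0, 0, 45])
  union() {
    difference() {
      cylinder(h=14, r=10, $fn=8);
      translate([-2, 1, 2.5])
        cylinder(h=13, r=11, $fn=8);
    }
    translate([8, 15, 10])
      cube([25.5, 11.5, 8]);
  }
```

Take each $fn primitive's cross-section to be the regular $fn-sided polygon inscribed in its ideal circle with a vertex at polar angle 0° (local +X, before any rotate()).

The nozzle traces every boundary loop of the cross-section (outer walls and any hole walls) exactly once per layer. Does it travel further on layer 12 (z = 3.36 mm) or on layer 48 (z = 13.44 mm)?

layer 48 (z = 13.44 mm)

Layer 12 (z = 3.36): the r=10 cylinder gives a regular 8-gon of circumradius 10 (constant along its height) (perimeter = 2·8·10.000·sin(180°/8) = 61.23 mm); the r=11 cylinder at (-2, 1) contributes a regular 8-gon of circumradius 11 (perimeter = 2·8·11.000·sin(180°/8) = 67.35 mm); Subtracting the remaining from the first: starting from the r=10 cylinder, the r=11 cylinder at (-2, 1) partially overlaps it — only the 262.67 mm² overlap (of its 342.24 mm²) is removed, clipping the outline — boundary = 47.45 mm; the cube at (8, 15) is absent (z outside [10, 18]); Combining (union): only that combined region is present, so the union is just that shape — boundary = 47.45 mm; (rotated 45° about Z; rotation is an isometry so areas/perimeters/island counts are preserved). So its perimeter = 47.45 mm. Layer 48 (z = 13.44): the cylinder: section is a regular 8-gon, circumradius r=10 (perimeter = 2·8·10.000·sin(180°/8) = 61.23 mm); the cylinder at (-2, 1): section is a regular 8-gon, circumradius r=11 (perimeter = 2·8·11.000·sin(180°/8) = 67.35 mm); Subtracting the remaining from the first: starting from the r=10 cylinder, the r=11 cylinder at (-2, 1) partially overlaps it — only the 262.67 mm² overlap (of its 342.24 mm²) is removed, clipping the outline — boundary = 47.45 mm; the 25.5×11.5 cube at (8, 15) contributes its full rectangle (perimeter 74.00 mm); Merging all regions: the 2 present regions are separate (no shared area or edge), so areas and boundary lengths simply add and each stays a separate island — boundary = 121.45 mm; (rotated 45° about Z; rotation is an isometry so areas/perimeters/island counts are preserved). So its perimeter = 121.45 mm. Layer 48 is larger (121.45 vs 47.45 mm).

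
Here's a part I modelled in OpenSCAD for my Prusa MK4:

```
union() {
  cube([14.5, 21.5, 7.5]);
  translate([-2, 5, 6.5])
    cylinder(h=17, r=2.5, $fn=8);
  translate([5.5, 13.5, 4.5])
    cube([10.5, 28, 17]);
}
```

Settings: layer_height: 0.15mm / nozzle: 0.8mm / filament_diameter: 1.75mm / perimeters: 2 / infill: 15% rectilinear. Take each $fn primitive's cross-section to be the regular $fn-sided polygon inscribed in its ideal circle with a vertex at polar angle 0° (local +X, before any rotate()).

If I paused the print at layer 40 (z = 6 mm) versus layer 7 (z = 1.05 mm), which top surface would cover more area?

Layer 40 (z = 6): the cube (footprint 14.5×21.5) is included at this height (area 311.75 mm²); the cylinder at (-2, 5) is not intersected at this z (z outside [6.5, 23.5]); the 10.5×28 cube at (5.5, 13.5) contributes its full rectangle (area 294.00 mm²); Merging all regions: the regions partially overlap — summed areas 605.75 mm² minus the doubly-counted overlap 72.00 mm² gives 533.75 mm² — area = 533.75 mm². So its area = 533.75 mm². Layer 7 (z = 1.05): the cube is present — its section is the full 14.5×21.5 rectangle (area 311.75 mm²); the cylinder at (-2, 5) does not reach this height (z outside [6.5, 23.5]); the cube at (5.5, 13.5) is absent (z outside [4.5, 21.5]); Taking the union: only the 14.5×21.5 cube is present, so the union is just that shape — area = 311.75 mm². So its area = 311.75 mm². Layer 40 is larger (533.75 vs 311.75 mm²).

layer 40 (z = 6 mm)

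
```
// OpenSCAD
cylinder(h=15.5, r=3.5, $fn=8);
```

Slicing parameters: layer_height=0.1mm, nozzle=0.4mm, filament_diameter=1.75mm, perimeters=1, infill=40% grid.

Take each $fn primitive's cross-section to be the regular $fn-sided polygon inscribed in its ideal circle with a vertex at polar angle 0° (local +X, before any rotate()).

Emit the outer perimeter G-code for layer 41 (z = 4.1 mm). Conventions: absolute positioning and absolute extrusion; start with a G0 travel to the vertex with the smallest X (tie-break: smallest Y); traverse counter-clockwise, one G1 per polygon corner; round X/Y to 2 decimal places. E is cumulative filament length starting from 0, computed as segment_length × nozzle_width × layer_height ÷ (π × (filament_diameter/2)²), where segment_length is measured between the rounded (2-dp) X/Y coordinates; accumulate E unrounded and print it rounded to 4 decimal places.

At z = 4.1 mm: the cylinder: section is a regular 8-gon, circumradius r=3.5. The outline is a single polygon with 8 vertices. Extrusion per mm of travel: 0.4 × 0.1 / (π × 0.875²) = 0.016630. Accumulating E over each segment gives final E = 0.3560.

G0 X-3.50 Y0.00 Z4.10
G1 X-2.47 Y-2.47 E0.0445
G1 X0.00 Y-3.50 E0.0890
G1 X2.47 Y-2.47 E0.1335
G1 X3.50 Y0.00 E0.1780
G1 X2.47 Y2.47 E0.2225
G1 X0.00 Y3.50 E0.2670
G1 X-2.47 Y2.47 E0.3115
G1 X-3.50 Y0.00 E0.3560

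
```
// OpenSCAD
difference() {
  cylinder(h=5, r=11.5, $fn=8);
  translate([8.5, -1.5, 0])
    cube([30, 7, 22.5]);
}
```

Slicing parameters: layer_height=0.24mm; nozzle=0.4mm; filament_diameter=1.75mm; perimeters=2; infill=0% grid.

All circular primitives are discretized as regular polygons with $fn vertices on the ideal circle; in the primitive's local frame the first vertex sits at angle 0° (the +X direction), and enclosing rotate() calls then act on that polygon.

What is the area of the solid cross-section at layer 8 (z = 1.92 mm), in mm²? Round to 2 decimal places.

At z = 1.92 mm: the cylinder: section is a regular 8-gon, circumradius r=11.5 (area = (8/2)·11.500²·sin(360°/8) = 374.06 mm²); the 30×7 cube at (8.5, -1.5) contributes its full rectangle (area 210.00 mm²); Subtracting the remaining from the first: starting from the r=11.5 cylinder (374.06 mm²), the 30×7 cube at (8.5, -1.5) partially overlaps it — only the 14.27 mm² overlap (of its 210.00 mm²) is removed, clipping the outline — area = 359.79 mm². Overall, the cross-section is a single solid region. Net area = 359.79 mm².

359.79 mm²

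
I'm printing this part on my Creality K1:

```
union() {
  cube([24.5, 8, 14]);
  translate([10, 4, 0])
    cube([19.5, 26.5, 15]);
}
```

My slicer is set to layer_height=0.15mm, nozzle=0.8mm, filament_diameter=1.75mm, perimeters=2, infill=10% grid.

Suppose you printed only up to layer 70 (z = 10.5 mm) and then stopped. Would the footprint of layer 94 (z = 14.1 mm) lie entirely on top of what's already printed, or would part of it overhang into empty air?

Compare the two slices. At z = 10.5: the 24.5×8 cube contributes its full rectangle (area 196.00 mm²); the 19.5×26.5 cube at (10, 4) contributes its full rectangle (area 516.75 mm²); Combining (union): the regions partially overlap — summed areas 712.75 mm² minus the doubly-counted overlap 58.00 mm² gives 654.75 mm² — area = 654.75 mm². At z = 14.1: the cube is not intersected at this z (z outside [0, 14]); the cube at (10, 4) (footprint 19.5×26.5) is included at this height (area 516.75 mm²); Combining (union): only the 19.5×26.5 cube at (10, 4) is present, so the union is just that shape — area = 516.75 mm². Checking containment: the cross-section at z = 14.1 is a subset of the cross-section at z = 10.5.

entirely on top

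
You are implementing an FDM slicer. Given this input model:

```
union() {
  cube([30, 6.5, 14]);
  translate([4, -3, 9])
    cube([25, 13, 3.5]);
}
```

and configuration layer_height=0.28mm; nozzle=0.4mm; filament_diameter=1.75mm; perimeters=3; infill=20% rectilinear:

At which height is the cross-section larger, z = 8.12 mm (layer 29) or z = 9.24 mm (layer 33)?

layer 33 (z = 9.24 mm)

Layer 29 (z = 8.12): the cube (footprint 30×6.5) is included at this height (area 195.00 mm²); the cube at (4, -3) is not intersected at this z (z outside [9, 12.5]); Combining (union): only the 30×6.5 cube is present, so the union is just that shape — area = 195.00 mm². So its area = 195.00 mm². Layer 33 (z = 9.24): the cube (footprint 30×6.5) is included at this height (area 195.00 mm²); the cube at (4, -3) is present — its section is the full 25×13 rectangle (area 325.00 mm²); Taking the union: the regions partially overlap — summed areas 520.00 mm² minus the doubly-counted overlap 162.50 mm² gives 357.50 mm² — area = 357.50 mm². So its area = 357.50 mm². Layer 33 is larger (357.50 vs 195.00 mm²).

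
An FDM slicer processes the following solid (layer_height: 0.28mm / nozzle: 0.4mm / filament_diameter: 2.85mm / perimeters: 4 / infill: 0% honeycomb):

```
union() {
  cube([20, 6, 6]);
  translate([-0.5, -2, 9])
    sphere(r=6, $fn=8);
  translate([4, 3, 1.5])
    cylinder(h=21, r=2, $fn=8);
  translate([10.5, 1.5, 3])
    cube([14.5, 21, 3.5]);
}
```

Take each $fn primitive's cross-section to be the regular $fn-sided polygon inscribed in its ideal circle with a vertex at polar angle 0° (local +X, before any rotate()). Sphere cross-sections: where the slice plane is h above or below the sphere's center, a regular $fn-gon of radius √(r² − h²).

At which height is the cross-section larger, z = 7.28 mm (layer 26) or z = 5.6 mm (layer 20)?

Layer 26 (z = 7.28): the cube is absent (z outside [0, 6]); the r=6 sphere at (-0.5, -2) contributes a regular 8-gon of circumradius √(6²−1.72²) = 5.748 (area = (8/2)·5.748²·sin(360°/8) = 93.46 mm²); the cylinder at (4, 3): section is a regular 8-gon, circumradius r=2 (area = (8/2)·2.000²·sin(360°/8) = 11.31 mm²); the cube at (10.5, 1.5) is not intersected at this z (z outside [3, 6.5]); Taking the union: the regions partially overlap — summed areas 104.77 mm² minus the doubly-counted overlap 1.26 mm² gives 103.51 mm² — area = 103.51 mm². So its area = 103.51 mm². Layer 20 (z = 5.6): the 20×6 cube contributes its full rectangle (area 120.00 mm²); the r=6 sphere at (-0.5, -2) slices to a regular 8-gon of circumradius 4.944 (√(r²−h²) with h=3.4 from center) (area = (8/2)·4.944²·sin(360°/8) = 69.13 mm²); the r=2 cylinder at (4, 3) contributes a regular 8-gon of circumradius 2 (area = (8/2)·2.000²·sin(360°/8) = 11.31 mm²); the cube at (10.5, 1.5) (footprint 14.5×21) is included at this height (area 304.50 mm²); Merging all regions: the regions partially overlap — summed areas 504.94 mm² minus the doubly-counted overlap 60.87 mm² gives 444.07 mm² — area = 444.07 mm². So its area = 444.07 mm². Layer 20 is larger (444.07 vs 103.51 mm²).

layer 20 (z = 5.6 mm)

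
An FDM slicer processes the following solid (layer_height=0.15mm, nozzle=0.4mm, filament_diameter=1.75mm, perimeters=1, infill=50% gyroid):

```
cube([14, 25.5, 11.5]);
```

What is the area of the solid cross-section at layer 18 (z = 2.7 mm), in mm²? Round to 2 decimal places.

At z = 2.7 mm: the 14×25.5 cube contributes its full rectangle (area 357.00 mm²). Overall, the cross-section is a single solid region. Net area = 357.00 mm².

357.00 mm²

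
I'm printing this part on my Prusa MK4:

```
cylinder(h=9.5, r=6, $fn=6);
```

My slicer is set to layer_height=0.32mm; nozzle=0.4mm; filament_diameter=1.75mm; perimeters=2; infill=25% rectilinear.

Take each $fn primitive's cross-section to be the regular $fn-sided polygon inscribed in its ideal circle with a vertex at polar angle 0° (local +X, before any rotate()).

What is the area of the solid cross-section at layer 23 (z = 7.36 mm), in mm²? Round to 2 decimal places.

At z = 7.36 mm: the r=6 cylinder gives a regular 6-gon of circumradius 6 (constant along its height) (area = (6/2)·6.000²·sin(360°/6) = 93.53 mm²). Overall, the cross-section is a single solid region. Net area = 93.53 mm².

93.53 mm²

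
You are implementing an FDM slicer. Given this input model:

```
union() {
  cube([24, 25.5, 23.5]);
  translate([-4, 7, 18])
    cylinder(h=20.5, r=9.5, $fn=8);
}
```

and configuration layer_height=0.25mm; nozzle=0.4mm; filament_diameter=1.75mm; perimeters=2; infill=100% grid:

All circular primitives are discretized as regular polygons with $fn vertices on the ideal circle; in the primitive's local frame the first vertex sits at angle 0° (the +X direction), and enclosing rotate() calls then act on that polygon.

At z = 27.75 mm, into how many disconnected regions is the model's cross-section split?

1

At z = 27.75 mm: the cube is absent (z outside [0, 23.5]); the cylinder at (-4, 7): section is a regular 8-gon, circumradius r=9.5; Taking the union: only the r=9.5 cylinder at (-4, 7) is present, so the union is just that shape — 1 connected region. The result has 1 disconnected region.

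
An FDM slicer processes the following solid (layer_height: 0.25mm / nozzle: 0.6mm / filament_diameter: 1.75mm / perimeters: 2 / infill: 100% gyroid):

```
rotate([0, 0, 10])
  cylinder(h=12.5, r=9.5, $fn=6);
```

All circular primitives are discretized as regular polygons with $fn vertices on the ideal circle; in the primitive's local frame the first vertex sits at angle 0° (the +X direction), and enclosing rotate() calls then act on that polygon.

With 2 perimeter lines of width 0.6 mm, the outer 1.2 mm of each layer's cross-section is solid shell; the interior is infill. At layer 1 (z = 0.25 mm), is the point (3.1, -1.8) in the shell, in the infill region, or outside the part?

infill

At z = 0.25 mm: the cylinder: section is a regular 6-gon, circumradius r=9.5; (rotated 10° about Z; rotation is an isometry so areas/perimeters/island counts are preserved). Overall, the cross-section is a single solid region. Undo the 10° rotation: the query point maps to (2.740, -2.311) in the un-rotated model frame. The nearest boundary edge runs (4.75, -8.23)→(9.50, 0.00); distance from the point to it = 4.70 mm. The point is inside the cross-section and 4.70 mm from the nearest boundary — more than the 1.2 mm shell width (2 × 0.6), so it's in the infill interior.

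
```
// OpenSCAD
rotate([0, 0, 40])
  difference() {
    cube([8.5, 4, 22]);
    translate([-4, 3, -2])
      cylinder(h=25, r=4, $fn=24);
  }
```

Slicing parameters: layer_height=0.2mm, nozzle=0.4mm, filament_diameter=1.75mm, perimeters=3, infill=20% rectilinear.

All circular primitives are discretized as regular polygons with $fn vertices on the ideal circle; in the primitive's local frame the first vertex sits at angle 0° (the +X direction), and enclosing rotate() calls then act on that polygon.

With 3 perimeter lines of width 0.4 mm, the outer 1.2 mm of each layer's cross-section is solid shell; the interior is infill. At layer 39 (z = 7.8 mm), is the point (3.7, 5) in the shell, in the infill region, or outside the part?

infill

At z = 7.8 mm: the cube is present — its section is the full 8.5×4 rectangle; the r=4 cylinder at (-4, 3) gives a regular 24-gon of circumradius 4 (constant along its height); Taking the first minus the rest: starting from the 8.5×4 cube, the r=4 cylinder at (-4, 3) misses the remaining region (no effect) — 1 connected region; (whole slice rotated 40° about Z — lengths, areas and connectivity unchanged). Overall, the cross-section is a single solid region. Undo the 40° rotation: the query point maps to (6.048, 1.452) in the un-rotated model frame. The nearest boundary edge runs (8.50, 0.00)→(0.00, 0.00); distance from the point to it = 1.45 mm. The point is inside the cross-section and 1.45 mm from the nearest boundary — more than the 1.2 mm shell width (3 × 0.4), so it's in the infill interior.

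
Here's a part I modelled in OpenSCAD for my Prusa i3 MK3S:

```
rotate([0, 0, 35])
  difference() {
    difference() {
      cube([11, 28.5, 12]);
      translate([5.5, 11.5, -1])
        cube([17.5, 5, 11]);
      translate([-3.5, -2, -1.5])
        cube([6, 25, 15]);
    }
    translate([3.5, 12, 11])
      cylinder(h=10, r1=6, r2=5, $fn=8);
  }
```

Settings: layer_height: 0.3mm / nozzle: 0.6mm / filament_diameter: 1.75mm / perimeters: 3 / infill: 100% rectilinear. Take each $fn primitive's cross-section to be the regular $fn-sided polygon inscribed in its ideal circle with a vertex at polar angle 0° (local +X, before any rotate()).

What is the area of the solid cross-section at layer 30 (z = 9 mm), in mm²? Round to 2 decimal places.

At z = 9 mm: the cube (footprint 11×28.5) is included at this height (area 313.50 mm²); the cube at (5.5, 11.5) (footprint 17.5×5) is included at this height (area 87.50 mm²); the cube at (-3.5, -2) (footprint 6×25) is included at this height (area 150.00 mm²); After the difference (first − rest): starting from the 11×28.5 cube (313.50 mm²), the 17.5×5 cube at (5.5, 11.5) partially overlaps it — only the 27.50 mm² overlap (of its 87.50 mm²) is removed, clipping the outline; the 6×25 cube at (-3.5, -2) partially overlaps it — only the 57.50 mm² overlap (of its 150.00 mm²) is removed, clipping the outline — area = 228.50 mm²; the cone at (3.5, 12) does not reach this height (z outside [11, 21]); Subtracting the remaining from the first: none of the subtracted shapes is present at this height, so that combined region is unchanged — area = 228.50 mm²; (whole slice rotated 35° about Z — lengths, areas and connectivity unchanged). Overall, the cross-section is a single solid region. Net area = 228.50 mm².

228.50 mm²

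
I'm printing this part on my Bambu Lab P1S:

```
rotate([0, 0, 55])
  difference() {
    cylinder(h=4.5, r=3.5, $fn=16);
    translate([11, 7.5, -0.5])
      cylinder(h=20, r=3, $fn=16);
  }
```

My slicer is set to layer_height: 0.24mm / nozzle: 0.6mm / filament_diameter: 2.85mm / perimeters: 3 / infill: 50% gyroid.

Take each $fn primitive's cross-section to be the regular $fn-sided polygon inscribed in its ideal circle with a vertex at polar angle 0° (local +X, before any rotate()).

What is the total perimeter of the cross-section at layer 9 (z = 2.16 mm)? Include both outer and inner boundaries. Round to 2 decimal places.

At z = 2.16 mm: the cylinder: section is a regular 16-gon, circumradius r=3.5 (perimeter = 2·16·3.500·sin(180°/16) = 21.85 mm); the cylinder at (11, 7.5): section is a regular 16-gon, circumradius r=3 (perimeter = 2·16·3.000·sin(180°/16) = 18.73 mm); Taking the first minus the rest: starting from the r=3.5 cylinder, the r=3 cylinder at (11, 7.5) misses the remaining region (no effect) — boundary = 21.85 mm; (whole slice rotated 55° about Z — lengths, areas and connectivity unchanged). Overall, the cross-section is a single solid region. Total boundary length (outer) = 21.85 mm.

21.85 mm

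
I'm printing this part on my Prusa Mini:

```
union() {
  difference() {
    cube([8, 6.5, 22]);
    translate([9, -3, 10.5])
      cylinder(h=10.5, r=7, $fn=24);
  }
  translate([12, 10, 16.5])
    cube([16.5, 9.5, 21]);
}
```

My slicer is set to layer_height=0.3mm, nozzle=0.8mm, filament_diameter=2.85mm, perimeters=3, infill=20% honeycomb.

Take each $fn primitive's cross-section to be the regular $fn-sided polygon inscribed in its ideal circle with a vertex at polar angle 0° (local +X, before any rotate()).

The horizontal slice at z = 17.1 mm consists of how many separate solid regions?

2

At z = 17.1 mm: the 8×6.5 cube contributes its full rectangle; the cylinder at (9, -3): section is a regular 24-gon, circumradius r=7; Taking the first minus the rest: starting from the 8×6.5 cube, the r=7 cylinder at (9, -3) partially overlaps it — only the 13.90 mm² overlap (of its 152.19 mm²) is removed, clipping the outline — 1 connected region; the cube at (12, 10) is present — its section is the full 16.5×9.5 rectangle; Taking the union: the 2 present regions are separate (no shared area or edge), so areas and boundary lengths simply add and each stays a separate island — 2 connected regions. The result has 2 disconnected regions.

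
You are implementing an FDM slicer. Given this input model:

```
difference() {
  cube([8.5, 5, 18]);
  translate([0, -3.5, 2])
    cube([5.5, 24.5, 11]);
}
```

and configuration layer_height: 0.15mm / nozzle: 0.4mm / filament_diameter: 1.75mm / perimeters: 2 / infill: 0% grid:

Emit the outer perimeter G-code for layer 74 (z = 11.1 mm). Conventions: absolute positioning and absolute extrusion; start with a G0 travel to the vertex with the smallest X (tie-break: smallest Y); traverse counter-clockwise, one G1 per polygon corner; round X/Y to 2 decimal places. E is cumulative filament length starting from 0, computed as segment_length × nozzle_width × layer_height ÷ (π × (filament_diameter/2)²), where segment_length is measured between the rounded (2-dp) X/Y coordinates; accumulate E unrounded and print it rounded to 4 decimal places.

G0 X5.50 Y0.00 Z11.10
G1 X8.50 Y0.00 E0.0748
G1 X8.50 Y5.00 E0.1996
G1 X5.50 Y5.00 E0.2744
G1 X5.50 Y0.00 E0.3991

At z = 11.1 mm: the cube is present — its section is the full 8.5×5 rectangle; the 5.5×24.5 cube at (0, -3.5) contributes its full rectangle; Subtracting the remaining from the first: starting from the 8.5×5 cube, the 5.5×24.5 cube at (0, -3.5) partially overlaps it — only the 27.50 mm² overlap (of its 134.75 mm²) is removed, clipping the outline — 1 connected region. The outline is a single polygon with 4 vertices. Extrusion per mm of travel: 0.4 × 0.15 / (π × 0.875²) = 0.024945. Accumulating E over each segment gives final E = 0.3991.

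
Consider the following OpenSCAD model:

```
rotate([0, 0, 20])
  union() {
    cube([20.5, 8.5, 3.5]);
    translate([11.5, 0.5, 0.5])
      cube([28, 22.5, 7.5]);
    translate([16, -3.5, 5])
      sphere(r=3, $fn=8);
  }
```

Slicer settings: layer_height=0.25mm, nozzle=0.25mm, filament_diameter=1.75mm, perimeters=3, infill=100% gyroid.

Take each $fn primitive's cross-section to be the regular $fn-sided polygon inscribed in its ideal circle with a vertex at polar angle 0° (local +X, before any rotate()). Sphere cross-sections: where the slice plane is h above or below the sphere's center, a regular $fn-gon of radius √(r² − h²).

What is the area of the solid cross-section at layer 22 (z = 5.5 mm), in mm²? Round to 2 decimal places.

654.75 mm²

At z = 5.5 mm: the cube is absent (z outside [0, 3.5]); the cube at (11.5, 0.5) is present — its section is the full 28×22.5 rectangle (area 630.00 mm²); the sphere at (16, -3.5): section is a regular 8-gon, circumradius = √(r²−h²) = √(3²−0.5²) = 2.958 (area = (8/2)·2.958²·sin(360°/8) = 24.75 mm²); Combining (union): the 2 present regions are separate (no shared area or edge), so areas and boundary lengths simply add and each stays a separate island — area = 654.75 mm²; (whole slice rotated 20° about Z — lengths, areas and connectivity unchanged). Overall, the cross-section has 2 separate islands. Net area = 654.75 mm².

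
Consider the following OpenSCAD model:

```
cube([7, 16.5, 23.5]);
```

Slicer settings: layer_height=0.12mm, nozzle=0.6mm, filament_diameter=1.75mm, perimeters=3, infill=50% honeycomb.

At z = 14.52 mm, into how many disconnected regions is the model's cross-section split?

1

At z = 14.52 mm: the cube (footprint 7×16.5) is included at this height. The result has 1 disconnected region.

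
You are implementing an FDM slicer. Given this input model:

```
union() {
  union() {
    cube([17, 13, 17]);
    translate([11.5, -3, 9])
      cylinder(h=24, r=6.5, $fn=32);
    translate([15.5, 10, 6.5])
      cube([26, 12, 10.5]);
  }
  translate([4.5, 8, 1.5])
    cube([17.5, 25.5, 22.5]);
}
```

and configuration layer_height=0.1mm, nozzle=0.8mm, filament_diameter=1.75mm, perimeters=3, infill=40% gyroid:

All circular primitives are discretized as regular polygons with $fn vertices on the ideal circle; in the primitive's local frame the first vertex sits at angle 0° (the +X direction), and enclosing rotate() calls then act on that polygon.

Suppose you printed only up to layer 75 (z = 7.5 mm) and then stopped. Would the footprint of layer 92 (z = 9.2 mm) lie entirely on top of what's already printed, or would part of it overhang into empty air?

part overhangs

Compare the two slices. At z = 7.5: the cube is present — its section is the full 17×13 rectangle (area 221.00 mm²); the cylinder at (11.5, -3) is absent (z outside [9, 33]); the 26×12 cube at (15.5, 10) contributes its full rectangle (area 312.00 mm²); Combining (union): the regions partially overlap — summed areas 533.00 mm² minus the doubly-counted overlap 4.50 mm² gives 528.50 mm² — area = 528.50 mm²; the cube at (4.5, 8) (footprint 17.5×25.5) is included at this height (area 446.25 mm²); Merging all regions: the regions partially overlap — summed areas 974.75 mm² minus the doubly-counted overlap 136.00 mm² gives 838.75 mm² — area = 838.75 mm². At z = 9.2: the 17×13 cube contributes its full rectangle (area 221.00 mm²); the r=6.5 cylinder at (11.5, -3) contributes a regular 32-gon of circumradius 6.5 (area = (32/2)·6.500²·sin(360°/32) = 131.88 mm²); the cube at (15.5, 10) is present — its section is the full 26×12 rectangle (area 312.00 mm²); Merging all regions: the regions partially overlap — summed areas 664.88 mm² minus the doubly-counted overlap 32.95 mm² gives 631.93 mm² — area = 631.93 mm²; the 17.5×25.5 cube at (4.5, 8) contributes its full rectangle (area 446.25 mm²); Taking the union: the regions partially overlap — summed areas 1078.18 mm² minus the doubly-counted overlap 136.00 mm² gives 942.18 mm² — area = 942.18 mm². Checking containment: at z = 9.2 the cross-section extends beyond the z = 7.5 cross-section by about 103.43 mm².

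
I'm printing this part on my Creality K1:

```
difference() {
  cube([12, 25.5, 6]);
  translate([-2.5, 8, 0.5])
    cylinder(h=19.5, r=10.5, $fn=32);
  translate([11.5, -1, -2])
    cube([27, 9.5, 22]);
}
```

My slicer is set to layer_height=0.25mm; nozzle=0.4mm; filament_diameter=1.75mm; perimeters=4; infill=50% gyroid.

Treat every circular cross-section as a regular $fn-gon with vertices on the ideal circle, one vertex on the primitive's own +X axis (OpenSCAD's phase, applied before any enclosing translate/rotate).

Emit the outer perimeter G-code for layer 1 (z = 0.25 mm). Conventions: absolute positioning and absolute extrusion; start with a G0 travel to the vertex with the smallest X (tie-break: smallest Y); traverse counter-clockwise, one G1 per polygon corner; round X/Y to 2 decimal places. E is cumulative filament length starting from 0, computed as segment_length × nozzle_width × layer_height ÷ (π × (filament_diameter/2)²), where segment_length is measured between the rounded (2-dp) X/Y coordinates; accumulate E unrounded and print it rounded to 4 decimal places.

G0 X0.00 Y0.00 Z0.25
G1 X11.50 Y0.00 E0.4781
G1 X11.50 Y8.50 E0.8315
G1 X12.00 Y8.50 E0.8523
G1 X12.00 Y25.50 E1.5591
G1 X0.00 Y25.50 E2.0580
G1 X0.00 Y0.00 E3.1181

At z = 0.25 mm: the 12×25.5 cube contributes its full rectangle; the cylinder at (-2.5, 8) is not intersected at this z (z outside [0.5, 20]); the cube at (11.5, -1) (footprint 27×9.5) is included at this height; Subtracting the remaining from the first: starting from the 12×25.5 cube, the 27×9.5 cube at (11.5, -1) partially overlaps it — only the 4.25 mm² overlap (of its 256.50 mm²) is removed, clipping the outline — 1 connected region. The outline is a single polygon with 6 vertices. Extrusion per mm of travel: 0.4 × 0.25 / (π × 0.875²) = 0.041575. Accumulating E over each segment gives final E = 3.1181.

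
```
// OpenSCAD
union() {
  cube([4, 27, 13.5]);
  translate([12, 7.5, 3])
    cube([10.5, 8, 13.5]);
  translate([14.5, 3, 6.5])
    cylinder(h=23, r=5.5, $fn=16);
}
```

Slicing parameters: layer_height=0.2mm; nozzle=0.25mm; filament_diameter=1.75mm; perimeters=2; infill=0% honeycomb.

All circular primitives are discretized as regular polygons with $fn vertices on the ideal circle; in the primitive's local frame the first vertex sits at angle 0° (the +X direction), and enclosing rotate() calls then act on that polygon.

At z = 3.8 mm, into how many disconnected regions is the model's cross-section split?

2

At z = 3.8 mm: the cube (footprint 4×27) is included at this height; the cube at (12, 7.5) is present — its section is the full 10.5×8 rectangle; the cylinder at (14.5, 3) is absent (z outside [6.5, 29.5]); Combining (union): the 2 present regions are separate (no shared area or edge), so areas and boundary lengths simply add and each stays a separate island — 2 connected regions. The result has 2 disconnected regions.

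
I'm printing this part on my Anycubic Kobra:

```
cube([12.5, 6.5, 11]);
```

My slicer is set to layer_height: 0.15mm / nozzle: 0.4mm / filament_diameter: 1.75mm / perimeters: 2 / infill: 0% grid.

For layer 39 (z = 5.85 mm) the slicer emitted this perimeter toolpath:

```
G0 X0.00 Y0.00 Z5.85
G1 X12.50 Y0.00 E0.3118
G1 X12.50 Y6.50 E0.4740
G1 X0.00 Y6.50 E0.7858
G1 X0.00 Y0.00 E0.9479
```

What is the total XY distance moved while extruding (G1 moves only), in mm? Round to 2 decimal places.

38.00 mm

Sum the Euclidean lengths of each G1 segment: total = 38.00 mm.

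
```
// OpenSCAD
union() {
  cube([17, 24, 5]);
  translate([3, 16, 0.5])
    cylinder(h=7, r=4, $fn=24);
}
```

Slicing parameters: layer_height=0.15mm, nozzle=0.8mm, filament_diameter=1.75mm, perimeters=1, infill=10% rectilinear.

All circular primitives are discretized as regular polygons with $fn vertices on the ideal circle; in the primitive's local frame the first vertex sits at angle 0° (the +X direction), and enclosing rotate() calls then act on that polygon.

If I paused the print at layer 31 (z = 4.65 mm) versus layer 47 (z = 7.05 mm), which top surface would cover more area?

layer 31 (z = 4.65 mm)

Layer 31 (z = 4.65): the 17×24 cube contributes its full rectangle (area 408.00 mm²); the cylinder at (3, 16): section is a regular 24-gon, circumradius r=4 (area = (24/2)·4.000²·sin(360°/24) = 49.69 mm²); Combining (union): the regions partially overlap — summed areas 457.69 mm² minus the doubly-counted overlap 46.20 mm² gives 411.49 mm² — area = 411.49 mm². So its area = 411.49 mm². Layer 47 (z = 7.05): the cube is absent (z outside [0, 5]); the cylinder at (3, 16): section is a regular 24-gon, circumradius r=4 (area = (24/2)·4.000²·sin(360°/24) = 49.69 mm²); Merging all regions: only the r=4 cylinder at (3, 16) is present, so the union is just that shape — area = 49.69 mm². So its area = 49.69 mm². Layer 31 is larger (411.49 vs 49.69 mm²).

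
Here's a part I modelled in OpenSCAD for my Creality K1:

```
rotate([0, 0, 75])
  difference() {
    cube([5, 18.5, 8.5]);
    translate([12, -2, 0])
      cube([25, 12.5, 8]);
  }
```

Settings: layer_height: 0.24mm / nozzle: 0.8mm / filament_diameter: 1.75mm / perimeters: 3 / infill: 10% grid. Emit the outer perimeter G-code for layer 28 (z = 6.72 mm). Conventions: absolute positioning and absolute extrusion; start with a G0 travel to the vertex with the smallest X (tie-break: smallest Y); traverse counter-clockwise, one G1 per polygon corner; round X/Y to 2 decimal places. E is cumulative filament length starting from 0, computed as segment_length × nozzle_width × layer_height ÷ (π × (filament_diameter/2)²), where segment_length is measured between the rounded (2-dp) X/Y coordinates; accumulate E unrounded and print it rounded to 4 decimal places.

G0 X-17.87 Y4.79 Z6.72
G1 X0.00 Y0.00 E1.4768
G1 X1.29 Y4.83 E1.8759
G1 X-16.58 Y9.62 E3.3527
G1 X-17.87 Y4.79 E3.7518

At z = 6.72 mm: the 5×18.5 cube contributes its full rectangle; the cube at (12, -2) is present — its section is the full 25×12.5 rectangle; Subtracting the remaining from the first: starting from the 5×18.5 cube, the 25×12.5 cube at (12, -2) misses the remaining region (no effect) — 1 connected region; (whole slice rotated 75° about Z — lengths, areas and connectivity unchanged). The outline is a single polygon with 4 vertices. Extrusion per mm of travel: 0.8 × 0.24 / (π × 0.875²) = 0.079824. Accumulating E over each segment gives final E = 3.7518.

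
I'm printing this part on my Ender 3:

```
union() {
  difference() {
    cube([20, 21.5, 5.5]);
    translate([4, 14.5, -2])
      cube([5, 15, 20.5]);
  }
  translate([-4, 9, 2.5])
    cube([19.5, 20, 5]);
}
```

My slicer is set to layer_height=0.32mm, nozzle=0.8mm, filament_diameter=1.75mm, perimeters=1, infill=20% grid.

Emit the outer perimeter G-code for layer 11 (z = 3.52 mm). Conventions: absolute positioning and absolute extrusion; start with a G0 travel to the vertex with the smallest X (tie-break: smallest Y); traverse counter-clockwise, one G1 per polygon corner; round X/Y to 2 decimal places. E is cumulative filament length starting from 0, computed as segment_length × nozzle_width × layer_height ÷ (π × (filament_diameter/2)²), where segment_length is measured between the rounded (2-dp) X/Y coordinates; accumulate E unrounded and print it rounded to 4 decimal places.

G0 X-4.00 Y9.00 Z3.52
G1 X0.00 Y9.00 E0.4257
G1 X0.00 Y0.00 E1.3836
G1 X20.00 Y0.00 E3.5123
G1 X20.00 Y21.50 E5.8006
G1 X15.50 Y21.50 E6.2795
G1 X15.50 Y29.00 E7.0778
G1 X-4.00 Y29.00 E9.1532
G1 X-4.00 Y9.00 E11.2818

At z = 3.52 mm: the cube is present — its section is the full 20×21.5 rectangle; the cube at (4, 14.5) is present — its section is the full 5×15 rectangle; Subtracting the remaining from the first: starting from the 20×21.5 cube, the 5×15 cube at (4, 14.5) partially overlaps it — only the 35.00 mm² overlap (of its 75.00 mm²) is removed, clipping the outline — 1 connected region; the 19.5×20 cube at (-4, 9) contributes its full rectangle; Combining (union): the regions partially overlap (shared area 158.75 mm²), so overlapping operands fuse into one piece — 1 connected region. The outline is a single polygon with 8 vertices. Extrusion per mm of travel: 0.8 × 0.32 / (π × 0.875²) = 0.106432. Accumulating E over each segment gives final E = 11.2818.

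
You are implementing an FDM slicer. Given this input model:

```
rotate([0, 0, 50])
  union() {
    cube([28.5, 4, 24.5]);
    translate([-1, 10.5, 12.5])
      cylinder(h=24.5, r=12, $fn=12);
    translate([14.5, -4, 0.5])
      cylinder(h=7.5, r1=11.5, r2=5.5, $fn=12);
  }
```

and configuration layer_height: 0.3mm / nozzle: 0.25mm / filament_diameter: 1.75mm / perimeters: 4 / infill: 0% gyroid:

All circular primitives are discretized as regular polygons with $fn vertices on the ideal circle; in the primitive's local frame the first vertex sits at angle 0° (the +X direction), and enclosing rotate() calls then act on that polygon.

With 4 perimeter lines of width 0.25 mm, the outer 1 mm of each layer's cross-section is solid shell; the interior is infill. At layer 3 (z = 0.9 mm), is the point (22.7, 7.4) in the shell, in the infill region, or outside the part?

At z = 0.9 mm: the cube is present — its section is the full 28.5×4 rectangle; the cylinder at (-1, 10.5) does not reach this height (z outside [12.5, 37]); the cone at (14.5, -4) contributes a regular 12-gon of circumradius 11.180 (interpolated between r1=11.5 and r2=5.5 at t=0.053); Merging all regions: the regions partially overlap (shared area 72.33 mm²), so overlapping operands fuse into one piece — 1 connected region; (rotated 50° about Z; rotation is an isometry so areas/perimeters/island counts are preserved). Overall, the cross-section is a single solid region. Undo the 50° rotation: the query point maps to (20.260, -12.633) in the un-rotated model frame. The nearest boundary edge runs (24.18, -9.59)→(20.09, -13.68); distance from the point to it = 0.62 mm. The point is inside the cross-section, 0.62 mm from the nearest boundary — within the 1 mm shell band (4 × 0.25).

shell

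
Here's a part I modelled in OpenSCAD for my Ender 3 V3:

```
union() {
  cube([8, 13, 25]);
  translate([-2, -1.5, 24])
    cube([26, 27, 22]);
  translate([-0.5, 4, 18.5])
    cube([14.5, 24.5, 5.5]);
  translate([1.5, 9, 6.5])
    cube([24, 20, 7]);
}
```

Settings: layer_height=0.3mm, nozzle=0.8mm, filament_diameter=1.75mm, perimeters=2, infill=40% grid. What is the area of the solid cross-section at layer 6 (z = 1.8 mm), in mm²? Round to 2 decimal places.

At z = 1.8 mm: the cube (footprint 8×13) is included at this height (area 104.00 mm²); the cube at (-2, -1.5) does not reach this height (z outside [24, 46]); the cube at (-0.5, 4) is absent (z outside [18.5, 24]); the cube at (1.5, 9) is not intersected at this z (z outside [6.5, 13.5]); Merging all regions: only the 8×13 cube is present, so the union is just that shape — area = 104.00 mm². Overall, the cross-section is a single solid region. Net area = 104.00 mm².

104.00 mm²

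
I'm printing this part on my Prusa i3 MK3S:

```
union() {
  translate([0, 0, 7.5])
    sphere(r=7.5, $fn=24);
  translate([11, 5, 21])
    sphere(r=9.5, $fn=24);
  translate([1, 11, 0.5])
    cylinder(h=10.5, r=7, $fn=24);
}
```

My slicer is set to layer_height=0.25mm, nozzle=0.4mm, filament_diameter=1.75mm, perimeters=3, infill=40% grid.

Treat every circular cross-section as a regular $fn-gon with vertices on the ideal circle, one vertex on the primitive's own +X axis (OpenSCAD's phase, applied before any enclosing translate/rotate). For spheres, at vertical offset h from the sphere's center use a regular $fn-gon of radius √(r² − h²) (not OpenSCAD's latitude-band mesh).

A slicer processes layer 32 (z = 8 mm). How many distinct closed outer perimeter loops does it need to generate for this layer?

1

At z = 8 mm: the sphere: section is a regular 24-gon, circumradius = √(r²−h²) = √(7.5²−0.5²) = 7.483; the sphere at (11, 5) does not reach this height (|z−center|=13.000 > r=9.5); the r=7 cylinder at (1, 11) contributes a regular 24-gon of circumradius 7; Taking the union: the regions partially overlap (shared area 21.20 mm²), so overlapping operands fuse into one piece — 1 connected region. The result has 1 disconnected region.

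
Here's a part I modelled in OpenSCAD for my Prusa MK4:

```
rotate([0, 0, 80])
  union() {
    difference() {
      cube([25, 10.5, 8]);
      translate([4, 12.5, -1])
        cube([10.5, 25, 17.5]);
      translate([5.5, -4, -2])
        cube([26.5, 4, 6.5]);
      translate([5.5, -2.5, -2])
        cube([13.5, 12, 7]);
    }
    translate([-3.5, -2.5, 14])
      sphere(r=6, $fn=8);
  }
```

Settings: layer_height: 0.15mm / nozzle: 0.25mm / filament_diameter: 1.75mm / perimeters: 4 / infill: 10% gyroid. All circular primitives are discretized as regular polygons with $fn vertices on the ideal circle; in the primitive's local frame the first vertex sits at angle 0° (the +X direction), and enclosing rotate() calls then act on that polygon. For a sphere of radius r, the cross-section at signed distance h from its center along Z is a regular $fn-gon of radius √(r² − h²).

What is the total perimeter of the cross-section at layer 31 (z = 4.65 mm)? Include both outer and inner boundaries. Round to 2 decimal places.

At z = 4.65 mm: the cube is present — its section is the full 25×10.5 rectangle (perimeter 71.00 mm); the cube at (4, 12.5) is present — its section is the full 10.5×25 rectangle (perimeter 71.00 mm); the cube at (5.5, -4) is absent (z outside [-2, 4.5]); the 13.5×12 cube at (5.5, -2.5) contributes its full rectangle (perimeter 51.00 mm); Subtracting the remaining from the first: starting from the 25×10.5 cube, the 10.5×25 cube at (4, 12.5) misses the remaining region (no effect); the 13.5×12 cube at (5.5, -2.5) partially overlaps it — only the 128.25 mm² overlap (of its 162.00 mm²) is removed, clipping the outline — boundary = 90.00 mm; the sphere at (-3.5, -2.5) does not reach this height (|z−center|=9.350 > r=6); Taking the union: only the result so far is present, so the union is just that shape — boundary = 90.00 mm; (whole slice rotated 80° about Z — lengths, areas and connectivity unchanged). Overall, the cross-section is a single solid region. Total boundary length (outer) = 90.00 mm.

90.00 mm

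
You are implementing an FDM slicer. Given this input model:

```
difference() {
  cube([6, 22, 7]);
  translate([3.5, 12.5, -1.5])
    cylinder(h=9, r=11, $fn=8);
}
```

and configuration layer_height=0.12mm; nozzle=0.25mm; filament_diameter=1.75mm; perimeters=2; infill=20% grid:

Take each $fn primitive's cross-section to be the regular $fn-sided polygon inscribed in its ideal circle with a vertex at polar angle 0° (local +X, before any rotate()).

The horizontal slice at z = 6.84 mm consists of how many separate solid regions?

At z = 6.84 mm: the cube is present — its section is the full 6×22 rectangle; the cylinder at (3.5, 12.5): section is a regular 8-gon, circumradius r=11; Taking the first minus the rest: starting from the 6×22 cube, the r=11 cylinder at (3.5, 12.5) partially overlaps it — only the 119.17 mm² overlap (of its 342.24 mm²) is removed, clipping the outline — 1 connected region. The result has 1 disconnected region.

1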